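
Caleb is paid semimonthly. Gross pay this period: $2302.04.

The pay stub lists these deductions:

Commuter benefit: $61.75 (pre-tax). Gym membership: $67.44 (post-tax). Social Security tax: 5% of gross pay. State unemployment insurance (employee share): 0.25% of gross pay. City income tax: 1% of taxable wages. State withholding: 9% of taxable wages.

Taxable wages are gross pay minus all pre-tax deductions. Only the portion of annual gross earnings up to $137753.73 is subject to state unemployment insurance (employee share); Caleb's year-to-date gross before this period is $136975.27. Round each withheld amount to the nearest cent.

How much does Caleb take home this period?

$1831.77

Commuter benefit: $61.75
Taxable wages = $2302.04 − $61.75 = $2240.29
City income tax: $2240.29 × 0.01 = $22.40
State withholding: $2240.29 × 0.09 = $201.63
State unemployment insurance (employee share): only $137753.73 − $136975.27 = $778.46 of this check is subject → $778.46 × 0.0025 = $1.95
Social Security tax: $2302.04 × 0.05 = $115.10
Gym membership: $67.44
Total deductions = $61.75 + $22.40 + $201.63 + $1.95 + $115.10 + $67.44 = $470.27
Net pay = $2302.04 − $470.27 = $1831.77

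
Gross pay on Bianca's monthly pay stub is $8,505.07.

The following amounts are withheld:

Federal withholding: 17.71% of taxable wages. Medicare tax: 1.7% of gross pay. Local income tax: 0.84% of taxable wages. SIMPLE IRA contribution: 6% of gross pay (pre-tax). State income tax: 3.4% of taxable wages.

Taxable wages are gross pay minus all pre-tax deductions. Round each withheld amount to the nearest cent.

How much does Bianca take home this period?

$6,095.33

SIMPLE IRA contribution: $8,505.07 × 0.06 = $510.30
Taxable wages = $8,505.07 − $510.30 = $7,994.77
Federal withholding: $7,994.77 × 0.1771 = $1,415.87
State income tax: $7,994.77 × 0.034 = $271.82
Local income tax: $7,994.77 × 0.0084 = $67.16
Medicare tax: $8,505.07 × 0.017 = $144.59
Total deductions = $510.30 + $1,415.87 + $271.82 + $67.16 + $144.59 = $2,409.74
Net pay = $8,505.07 − $2,409.74 = $6,095.33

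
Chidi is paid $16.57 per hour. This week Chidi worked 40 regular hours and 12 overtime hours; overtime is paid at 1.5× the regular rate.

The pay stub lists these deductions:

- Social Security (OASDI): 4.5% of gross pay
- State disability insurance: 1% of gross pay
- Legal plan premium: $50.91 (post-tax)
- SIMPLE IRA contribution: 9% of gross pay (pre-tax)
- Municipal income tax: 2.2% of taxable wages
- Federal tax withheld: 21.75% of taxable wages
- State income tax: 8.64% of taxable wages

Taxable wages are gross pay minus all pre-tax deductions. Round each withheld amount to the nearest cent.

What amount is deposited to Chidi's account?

$485.77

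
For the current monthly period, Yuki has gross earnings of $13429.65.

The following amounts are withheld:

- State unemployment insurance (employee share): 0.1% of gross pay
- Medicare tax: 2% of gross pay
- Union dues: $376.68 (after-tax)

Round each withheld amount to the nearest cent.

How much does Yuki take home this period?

$12770.95

State unemployment insurance (employee share): $13429.65 × 0.001 = $13.43
Medicare tax: $13429.65 × 0.02 = $268.59
Union dues: $376.68
Total deductions = $13.43 + $268.59 + $376.68 = $658.70
Net pay = $13429.65 − $658.70 = $12770.95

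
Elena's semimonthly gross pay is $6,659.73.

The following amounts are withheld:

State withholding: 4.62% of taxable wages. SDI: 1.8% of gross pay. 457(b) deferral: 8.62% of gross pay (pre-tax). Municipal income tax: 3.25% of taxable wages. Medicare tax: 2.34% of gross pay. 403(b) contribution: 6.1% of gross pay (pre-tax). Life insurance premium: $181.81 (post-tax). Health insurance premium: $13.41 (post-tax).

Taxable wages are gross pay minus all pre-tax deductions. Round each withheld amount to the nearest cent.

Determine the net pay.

$4,761.51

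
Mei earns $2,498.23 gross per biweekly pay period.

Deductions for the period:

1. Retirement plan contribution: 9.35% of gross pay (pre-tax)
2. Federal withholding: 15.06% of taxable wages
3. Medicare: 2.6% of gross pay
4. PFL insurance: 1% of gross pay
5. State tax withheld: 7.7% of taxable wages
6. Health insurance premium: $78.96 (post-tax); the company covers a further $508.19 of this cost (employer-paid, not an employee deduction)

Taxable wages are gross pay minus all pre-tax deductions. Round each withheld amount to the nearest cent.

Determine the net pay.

Retirement plan contribution: $2,498.23 × 0.0935 = $233.58
Taxable wages = $2,498.23 − $233.58 = $2,264.65
Federal withholding: $2,264.65 × 0.1506 = $341.06
State tax withheld: $2,264.65 × 0.077 = $174.38
PFL insurance: $2,498.23 × 0.01 = $24.98
Medicare: $2,498.23 × 0.026 = $64.95
Health insurance premium: $78.96
(Employer's $508.19 toward health insurance premium is not withheld from the employee.)
Total deductions = $233.58 + $341.06 + $174.38 + $24.98 + $64.95 + $78.96 = $917.91
Net pay = $2,498.23 − $917.91 = $1,580.32

$1,580.32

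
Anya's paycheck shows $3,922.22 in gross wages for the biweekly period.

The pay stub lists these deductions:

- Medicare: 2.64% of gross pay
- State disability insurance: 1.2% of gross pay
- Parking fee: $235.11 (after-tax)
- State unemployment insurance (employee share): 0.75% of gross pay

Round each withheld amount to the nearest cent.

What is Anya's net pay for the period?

State unemployment insurance (employee share): $3,922.22 × 0.0075 = $29.42
State disability insurance: $3,922.22 × 0.012 = $47.07
Medicare: $3,922.22 × 0.0264 = $103.55
Parking fee: $235.11
Total deductions = $29.42 + $47.07 + $103.55 + $235.11 = $415.15
Net pay = $3,922.22 − $415.15 = $3,507.07

$3,507.07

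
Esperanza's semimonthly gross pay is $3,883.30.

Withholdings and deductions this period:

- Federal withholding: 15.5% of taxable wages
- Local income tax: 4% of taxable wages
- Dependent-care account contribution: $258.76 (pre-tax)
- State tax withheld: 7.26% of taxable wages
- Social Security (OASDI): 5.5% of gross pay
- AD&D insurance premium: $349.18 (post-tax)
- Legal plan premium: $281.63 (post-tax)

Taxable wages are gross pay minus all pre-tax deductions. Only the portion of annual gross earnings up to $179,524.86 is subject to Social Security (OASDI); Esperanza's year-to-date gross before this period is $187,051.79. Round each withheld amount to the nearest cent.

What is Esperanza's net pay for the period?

$2,023.81

Dependent-care account contribution: $258.76
Taxable wages = $3,883.30 − $258.76 = $3,624.54
Federal withholding: $3,624.54 × 0.155 = $561.80
State tax withheld: $3,624.54 × 0.0726 = $263.14
Local income tax: $3,624.54 × 0.04 = $144.98
Social Security (OASDI): annual cap $179,524.86 already reached (YTD $187,051.79), so $0.00
Legal plan premium: $281.63
AD&D insurance premium: $349.18
Total deductions = $258.76 + $561.80 + $263.14 + $144.98 + $0.00 + $281.63 + $349.18 = $1,859.49
Net pay = $3,883.30 − $1,859.49 = $2,023.81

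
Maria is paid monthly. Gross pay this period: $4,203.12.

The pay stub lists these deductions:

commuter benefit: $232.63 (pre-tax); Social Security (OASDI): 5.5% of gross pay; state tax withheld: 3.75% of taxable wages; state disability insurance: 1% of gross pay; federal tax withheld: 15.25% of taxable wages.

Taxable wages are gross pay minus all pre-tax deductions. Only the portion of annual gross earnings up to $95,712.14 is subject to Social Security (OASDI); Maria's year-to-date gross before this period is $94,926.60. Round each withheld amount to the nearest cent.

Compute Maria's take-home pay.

$3,130.87

Commuter benefit: $232.63
Taxable wages = $4,203.12 − $232.63 = $3,970.49
Federal tax withheld: $3,970.49 × 0.1525 = $605.50
State tax withheld: $3,970.49 × 0.0375 = $148.89
Social Security (OASDI): only $95,712.14 − $94,926.60 = $785.54 of this check is subject → $785.54 × 0.055 = $43.20
State disability insurance: $4,203.12 × 0.01 = $42.03
Total deductions = $232.63 + $605.50 + $148.89 + $43.20 + $42.03 = $1,072.25
Net pay = $4,203.12 − $1,072.25 = $3,130.87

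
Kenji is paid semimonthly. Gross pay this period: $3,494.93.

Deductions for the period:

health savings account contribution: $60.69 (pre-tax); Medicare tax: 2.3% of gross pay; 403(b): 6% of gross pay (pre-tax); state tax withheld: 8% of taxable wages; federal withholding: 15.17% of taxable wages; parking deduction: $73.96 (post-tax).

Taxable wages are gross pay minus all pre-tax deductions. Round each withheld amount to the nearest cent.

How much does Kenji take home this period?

403(b): $3,494.93 × 0.06 = $209.70
Health savings account contribution: $60.69
Pre-tax total = $209.70 + $60.69 = $270.39
Taxable wages = $3,494.93 − $270.39 = $3,224.54
State tax withheld: $3,224.54 × 0.08 = $257.96
Federal withholding: $3,224.54 × 0.1517 = $489.16
Medicare tax: $3,494.93 × 0.023 = $80.38
Parking deduction: $73.96
Total deductions = $209.70 + $60.69 + $257.96 + $489.16 + $80.38 + $73.96 = $1,171.85
Net pay = $3,494.93 − $1,171.85 = $2,323.08

$2,323.08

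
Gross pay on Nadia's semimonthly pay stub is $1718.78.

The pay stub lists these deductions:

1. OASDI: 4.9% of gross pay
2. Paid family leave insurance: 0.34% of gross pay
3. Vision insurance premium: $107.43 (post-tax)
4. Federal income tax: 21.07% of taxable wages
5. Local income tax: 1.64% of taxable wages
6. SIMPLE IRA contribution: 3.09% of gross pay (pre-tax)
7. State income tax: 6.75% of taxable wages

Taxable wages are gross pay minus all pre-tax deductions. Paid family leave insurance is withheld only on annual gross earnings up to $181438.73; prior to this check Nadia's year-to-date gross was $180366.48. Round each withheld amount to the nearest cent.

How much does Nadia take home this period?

$979.66

SIMPLE IRA contribution: $1718.78 × 0.0309 = $53.11
Taxable wages = $1718.78 − $53.11 = $1665.67
State income tax: $1665.67 × 0.0675 = $112.43
Federal income tax: $1665.67 × 0.2107 = $350.96
Local income tax: $1665.67 × 0.0164 = $27.32
OASDI: $1718.78 × 0.049 = $84.22
Paid family leave insurance: only $181438.73 − $180366.48 = $1072.25 of this check is subject → $1072.25 × 0.0034 = $3.65
Vision insurance premium: $107.43
Total deductions = $53.11 + $112.43 + $350.96 + $27.32 + $84.22 + $3.65 + $107.43 = $739.12
Net pay = $1718.78 − $739.12 = $979.66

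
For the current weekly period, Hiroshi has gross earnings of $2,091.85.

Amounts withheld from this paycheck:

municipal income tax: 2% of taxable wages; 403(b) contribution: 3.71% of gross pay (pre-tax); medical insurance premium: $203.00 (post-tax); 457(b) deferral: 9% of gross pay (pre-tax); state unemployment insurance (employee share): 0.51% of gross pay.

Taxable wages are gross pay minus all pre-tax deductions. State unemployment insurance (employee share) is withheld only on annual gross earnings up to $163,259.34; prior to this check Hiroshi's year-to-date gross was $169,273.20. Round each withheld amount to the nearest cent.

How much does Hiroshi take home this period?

$1,586.45

403(b) contribution: $2,091.85 × 0.0371 = $77.61
457(b) deferral: $2,091.85 × 0.09 = $188.27
Pre-tax total = $77.61 + $188.27 = $265.88
Taxable wages = $2,091.85 − $265.88 = $1,825.97
Municipal income tax: $1,825.97 × 0.02 = $36.52
State unemployment insurance (employee share): annual cap $163,259.34 already reached (YTD $169,273.20), so $0.00
Medical insurance premium: $203.00
Total deductions = $77.61 + $188.27 + $36.52 + $0.00 + $203.00 = $505.40
Net pay = $2,091.85 − $505.40 = $1,586.45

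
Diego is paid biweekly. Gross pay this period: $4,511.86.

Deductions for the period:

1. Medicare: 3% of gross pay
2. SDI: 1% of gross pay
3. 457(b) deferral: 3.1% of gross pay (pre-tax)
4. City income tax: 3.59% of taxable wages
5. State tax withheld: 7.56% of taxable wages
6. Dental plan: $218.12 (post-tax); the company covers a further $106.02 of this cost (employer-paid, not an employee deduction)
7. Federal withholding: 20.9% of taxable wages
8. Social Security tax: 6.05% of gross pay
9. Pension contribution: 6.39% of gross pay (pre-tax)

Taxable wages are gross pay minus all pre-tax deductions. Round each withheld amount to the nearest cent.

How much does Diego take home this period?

$2,103.29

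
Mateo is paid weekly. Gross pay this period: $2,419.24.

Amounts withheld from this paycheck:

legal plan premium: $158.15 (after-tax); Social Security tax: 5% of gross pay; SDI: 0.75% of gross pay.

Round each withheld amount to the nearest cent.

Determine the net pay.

$2,121.99

SDI: $2,419.24 × 0.0075 = $18.14
Social Security tax: $2,419.24 × 0.05 = $120.96
Legal plan premium: $158.15
Total deductions = $18.14 + $120.96 + $158.15 = $297.25
Net pay = $2,419.24 − $297.25 = $2,121.99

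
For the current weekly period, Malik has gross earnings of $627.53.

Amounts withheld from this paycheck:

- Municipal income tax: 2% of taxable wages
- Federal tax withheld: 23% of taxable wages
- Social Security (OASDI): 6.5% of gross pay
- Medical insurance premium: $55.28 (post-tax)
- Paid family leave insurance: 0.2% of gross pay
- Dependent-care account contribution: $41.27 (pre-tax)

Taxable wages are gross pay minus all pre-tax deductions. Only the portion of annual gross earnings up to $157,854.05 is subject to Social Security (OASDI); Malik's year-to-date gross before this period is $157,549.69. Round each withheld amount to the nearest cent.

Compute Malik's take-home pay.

$363.37

Dependent-care account contribution: $41.27
Taxable wages = $627.53 − $41.27 = $586.26
Federal tax withheld: $586.26 × 0.23 = $134.84
Municipal income tax: $586.26 × 0.02 = $11.73
Paid family leave insurance: $627.53 × 0.002 = $1.26
Social Security (OASDI): only $157,854.05 − $157,549.69 = $304.36 of this check is subject → $304.36 × 0.065 = $19.78
Medical insurance premium: $55.28
Total deductions = $41.27 + $134.84 + $11.73 + $1.26 + $19.78 + $55.28 = $264.16
Net pay = $627.53 − $264.16 = $363.37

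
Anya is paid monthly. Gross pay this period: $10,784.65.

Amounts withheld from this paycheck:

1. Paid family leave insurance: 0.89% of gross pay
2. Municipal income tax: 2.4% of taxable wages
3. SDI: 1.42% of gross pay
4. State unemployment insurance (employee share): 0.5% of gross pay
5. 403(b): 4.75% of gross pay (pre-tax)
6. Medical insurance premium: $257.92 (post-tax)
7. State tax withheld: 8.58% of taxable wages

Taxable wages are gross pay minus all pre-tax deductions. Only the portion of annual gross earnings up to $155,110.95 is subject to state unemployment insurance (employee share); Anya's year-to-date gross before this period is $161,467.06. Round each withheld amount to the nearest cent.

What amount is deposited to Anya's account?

403(b): $10,784.65 × 0.0475 = $512.27
Taxable wages = $10,784.65 − $512.27 = $10,272.38
Municipal income tax: $10,272.38 × 0.024 = $246.54
State tax withheld: $10,272.38 × 0.0858 = $881.37
SDI: $10,784.65 × 0.0142 = $153.14
State unemployment insurance (employee share): annual cap $155,110.95 already reached (YTD $161,467.06), so $0.00
Paid family leave insurance: $10,784.65 × 0.0089 = $95.98
Medical insurance premium: $257.92
Total deductions = $512.27 + $246.54 + $881.37 + $153.14 + $0.00 + $95.98 + $257.92 = $2,147.22
Net pay = $10,784.65 − $2,147.22 = $8,637.43

$8,637.43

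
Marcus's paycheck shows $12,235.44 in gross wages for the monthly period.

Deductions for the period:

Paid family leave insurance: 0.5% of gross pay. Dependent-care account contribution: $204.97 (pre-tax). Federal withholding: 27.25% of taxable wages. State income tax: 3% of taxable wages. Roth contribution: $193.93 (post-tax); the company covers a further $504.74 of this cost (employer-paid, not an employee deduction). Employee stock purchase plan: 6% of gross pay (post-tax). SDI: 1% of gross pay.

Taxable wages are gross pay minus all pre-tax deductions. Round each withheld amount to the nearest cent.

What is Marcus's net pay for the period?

Dependent-care account contribution: $204.97
Taxable wages = $12,235.44 − $204.97 = $12,030.47
Federal withholding: $12,030.47 × 0.2725 = $3,278.30
State income tax: $12,030.47 × 0.03 = $360.91
Paid family leave insurance: $12,235.44 × 0.005 = $61.18
SDI: $12,235.44 × 0.01 = $122.35
Employee stock purchase plan: $12,235.44 × 0.06 = $734.13
Roth contribution: $193.93
(Employer's $504.74 toward Roth contribution is not withheld from the employee.)
Total deductions = $204.97 + $3,278.30 + $360.91 + $61.18 + $122.35 + $734.13 + $193.93 = $4,955.77
Net pay = $12,235.44 − $4,955.77 = $7,279.67

$7,279.67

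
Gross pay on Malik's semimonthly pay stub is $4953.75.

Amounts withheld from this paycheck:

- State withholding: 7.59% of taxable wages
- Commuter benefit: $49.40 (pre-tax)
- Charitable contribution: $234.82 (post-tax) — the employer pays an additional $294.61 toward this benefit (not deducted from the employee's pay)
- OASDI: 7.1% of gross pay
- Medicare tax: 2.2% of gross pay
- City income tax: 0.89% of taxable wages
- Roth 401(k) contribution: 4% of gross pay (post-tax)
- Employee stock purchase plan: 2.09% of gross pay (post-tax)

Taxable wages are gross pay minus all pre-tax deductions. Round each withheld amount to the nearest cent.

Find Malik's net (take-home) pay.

$3491.26

Commuter benefit: $49.40
Taxable wages = $4953.75 − $49.40 = $4904.35
State withholding: $4904.35 × 0.0759 = $372.24
City income tax: $4904.35 × 0.0089 = $43.65
Medicare tax: $4953.75 × 0.022 = $108.98
OASDI: $4953.75 × 0.071 = $351.72
Employee stock purchase plan: $4953.75 × 0.0209 = $103.53
Roth 401(k) contribution: $4953.75 × 0.04 = $198.15
Charitable contribution: $234.82
(Employer's $294.61 toward charitable contribution is not withheld from the employee.)
Total deductions = $49.40 + $372.24 + $43.65 + $108.98 + $351.72 + $103.53 + $198.15 + $234.82 = $1462.49
Net pay = $4953.75 − $1462.49 = $3491.26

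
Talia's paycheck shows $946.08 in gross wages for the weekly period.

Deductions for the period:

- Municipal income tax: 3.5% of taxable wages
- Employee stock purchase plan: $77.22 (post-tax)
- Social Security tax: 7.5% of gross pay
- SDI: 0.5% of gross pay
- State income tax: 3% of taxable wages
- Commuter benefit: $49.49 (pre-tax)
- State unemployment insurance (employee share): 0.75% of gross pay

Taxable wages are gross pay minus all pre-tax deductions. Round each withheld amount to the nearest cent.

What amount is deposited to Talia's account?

$678.30

Commuter benefit: $49.49
Taxable wages = $946.08 − $49.49 = $896.59
State income tax: $896.59 × 0.03 = $26.90
Municipal income tax: $896.59 × 0.035 = $31.38
Social Security tax: $946.08 × 0.075 = $70.96
SDI: $946.08 × 0.005 = $4.73
State unemployment insurance (employee share): $946.08 × 0.0075 = $7.10
Employee stock purchase plan: $77.22
Total deductions = $49.49 + $26.90 + $31.38 + $70.96 + $4.73 + $7.10 + $77.22 = $267.78
Net pay = $946.08 − $267.78 = $678.30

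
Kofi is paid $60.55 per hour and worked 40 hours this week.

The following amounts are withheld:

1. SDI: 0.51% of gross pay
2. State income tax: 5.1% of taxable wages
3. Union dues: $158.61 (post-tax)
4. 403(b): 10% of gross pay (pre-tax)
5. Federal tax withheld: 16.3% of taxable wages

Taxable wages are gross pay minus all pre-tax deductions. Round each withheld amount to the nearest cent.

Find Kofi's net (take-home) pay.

Gross pay: 40 × $60.55 = $2,422.00
403(b): $2,422.00 × 0.1 = $242.20
Taxable wages = $2,422.00 − $242.20 = $2,179.80
State income tax: $2,179.80 × 0.051 = $111.17
Federal tax withheld: $2,179.80 × 0.163 = $355.31
SDI: $2,422.00 × 0.0051 = $12.35
Union dues: $158.61
Total deductions = $242.20 + $111.17 + $355.31 + $12.35 + $158.61 = $879.64
Net pay = $2,422.00 − $879.64 = $1,542.36

$1,542.36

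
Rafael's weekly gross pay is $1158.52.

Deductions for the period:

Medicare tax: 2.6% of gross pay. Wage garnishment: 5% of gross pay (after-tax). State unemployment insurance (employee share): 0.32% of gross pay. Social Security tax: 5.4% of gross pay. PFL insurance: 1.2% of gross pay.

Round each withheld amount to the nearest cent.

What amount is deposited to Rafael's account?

$990.30

Social Security tax: $1158.52 × 0.054 = $62.56
Medicare tax: $1158.52 × 0.026 = $30.12
PFL insurance: $1158.52 × 0.012 = $13.90
State unemployment insurance (employee share): $1158.52 × 0.0032 = $3.71
Wage garnishment: $1158.52 × 0.05 = $57.93
Total deductions = $62.56 + $30.12 + $13.90 + $3.71 + $57.93 = $168.22
Net pay = $1158.52 − $168.22 = $990.30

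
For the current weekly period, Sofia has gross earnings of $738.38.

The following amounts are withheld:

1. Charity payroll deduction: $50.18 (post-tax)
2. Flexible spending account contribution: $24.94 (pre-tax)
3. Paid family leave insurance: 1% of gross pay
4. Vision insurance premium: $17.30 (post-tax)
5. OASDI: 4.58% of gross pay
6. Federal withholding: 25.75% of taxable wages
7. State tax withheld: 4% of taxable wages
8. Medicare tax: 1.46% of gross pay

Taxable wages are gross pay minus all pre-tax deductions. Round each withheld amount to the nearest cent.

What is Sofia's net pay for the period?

Flexible spending account contribution: $24.94
Taxable wages = $738.38 − $24.94 = $713.44
State tax withheld: $713.44 × 0.04 = $28.54
Federal withholding: $713.44 × 0.2575 = $183.71
Paid family leave insurance: $738.38 × 0.01 = $7.38
OASDI: $738.38 × 0.0458 = $33.82
Medicare tax: $738.38 × 0.0146 = $10.78
Vision insurance premium: $17.30
Charity payroll deduction: $50.18
Total deductions = $24.94 + $28.54 + $183.71 + $7.38 + $33.82 + $10.78 + $17.30 + $50.18 = $356.65
Net pay = $738.38 − $356.65 = $381.73

$381.73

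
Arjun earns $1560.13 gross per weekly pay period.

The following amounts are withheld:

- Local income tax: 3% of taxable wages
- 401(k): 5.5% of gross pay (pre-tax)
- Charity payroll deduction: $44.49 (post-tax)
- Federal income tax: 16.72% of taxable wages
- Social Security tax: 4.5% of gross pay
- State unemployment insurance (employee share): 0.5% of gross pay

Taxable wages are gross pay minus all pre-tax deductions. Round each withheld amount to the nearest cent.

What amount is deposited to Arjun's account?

$1061.08

401(k): $1560.13 × 0.055 = $85.81
Taxable wages = $1560.13 − $85.81 = $1474.32
Local income tax: $1474.32 × 0.03 = $44.23
Federal income tax: $1474.32 × 0.1672 = $246.51
Social Security tax: $1560.13 × 0.045 = $70.21
State unemployment insurance (employee share): $1560.13 × 0.005 = $7.80
Charity payroll deduction: $44.49
Total deductions = $85.81 + $44.23 + $246.51 + $70.21 + $7.80 + $44.49 = $499.05
Net pay = $1560.13 − $499.05 = $1061.08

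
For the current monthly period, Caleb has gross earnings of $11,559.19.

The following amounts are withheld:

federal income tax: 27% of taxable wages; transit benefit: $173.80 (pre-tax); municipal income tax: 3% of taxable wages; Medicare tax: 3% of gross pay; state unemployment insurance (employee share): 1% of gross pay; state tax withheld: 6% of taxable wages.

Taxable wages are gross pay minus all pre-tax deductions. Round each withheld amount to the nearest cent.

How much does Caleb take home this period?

$6,824.28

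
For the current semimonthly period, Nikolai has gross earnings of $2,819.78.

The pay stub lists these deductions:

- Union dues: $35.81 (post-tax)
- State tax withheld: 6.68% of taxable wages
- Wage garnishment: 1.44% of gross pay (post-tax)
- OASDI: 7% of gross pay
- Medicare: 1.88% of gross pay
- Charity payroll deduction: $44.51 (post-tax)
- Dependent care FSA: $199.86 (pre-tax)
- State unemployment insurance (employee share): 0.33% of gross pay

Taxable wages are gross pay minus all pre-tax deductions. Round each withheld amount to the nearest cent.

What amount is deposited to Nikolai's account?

$2,064.29

Dependent care FSA: $199.86
Taxable wages = $2,819.78 − $199.86 = $2,619.92
State tax withheld: $2,619.92 × 0.0668 = $175.01
OASDI: $2,819.78 × 0.07 = $197.38
State unemployment insurance (employee share): $2,819.78 × 0.0033 = $9.31
Medicare: $2,819.78 × 0.0188 = $53.01
Charity payroll deduction: $44.51
Wage garnishment: $2,819.78 × 0.0144 = $40.60
Union dues: $35.81
Total deductions = $199.86 + $175.01 + $197.38 + $9.31 + $53.01 + $44.51 + $40.60 + $35.81 = $755.49
Net pay = $2,819.78 − $755.49 = $2,064.29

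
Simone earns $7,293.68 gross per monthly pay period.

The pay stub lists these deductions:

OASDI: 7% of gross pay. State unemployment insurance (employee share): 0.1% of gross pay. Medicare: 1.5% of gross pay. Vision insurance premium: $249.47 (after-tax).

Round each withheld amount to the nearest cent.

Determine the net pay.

OASDI: $7,293.68 × 0.07 = $510.56
State unemployment insurance (employee share): $7,293.68 × 0.001 = $7.29
Medicare: $7,293.68 × 0.015 = $109.41
Vision insurance premium: $249.47
Total deductions = $510.56 + $7.29 + $109.41 + $249.47 = $876.73
Net pay = $7,293.68 − $876.73 = $6,416.95

$6,416.95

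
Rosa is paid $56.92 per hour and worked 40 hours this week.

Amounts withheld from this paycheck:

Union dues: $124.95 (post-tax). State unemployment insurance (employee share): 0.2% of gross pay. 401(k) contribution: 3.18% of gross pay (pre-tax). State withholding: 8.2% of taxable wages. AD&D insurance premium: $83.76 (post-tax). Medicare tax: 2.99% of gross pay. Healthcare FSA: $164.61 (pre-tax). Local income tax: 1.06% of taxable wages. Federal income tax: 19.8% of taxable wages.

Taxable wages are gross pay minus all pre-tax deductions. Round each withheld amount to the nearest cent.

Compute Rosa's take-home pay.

$1,165.69

Gross pay: 40 × $56.92 = $2,276.80
Healthcare FSA: $164.61
401(k) contribution: $2,276.80 × 0.0318 = $72.40
Pre-tax total = $164.61 + $72.40 = $237.01
Taxable wages = $2,276.80 − $237.01 = $2,039.79
Federal income tax: $2,039.79 × 0.198 = $403.88
Local income tax: $2,039.79 × 0.0106 = $21.62
State withholding: $2,039.79 × 0.082 = $167.26
Medicare tax: $2,276.80 × 0.0299 = $68.08
State unemployment insurance (employee share): $2,276.80 × 0.002 = $4.55
Union dues: $124.95
AD&D insurance premium: $83.76
Total deductions = $164.61 + $72.40 + $403.88 + $21.62 + $167.26 + $68.08 + $4.55 + $124.95 + $83.76 = $1,111.11
Net pay = $2,276.80 − $1,111.11 = $1,165.69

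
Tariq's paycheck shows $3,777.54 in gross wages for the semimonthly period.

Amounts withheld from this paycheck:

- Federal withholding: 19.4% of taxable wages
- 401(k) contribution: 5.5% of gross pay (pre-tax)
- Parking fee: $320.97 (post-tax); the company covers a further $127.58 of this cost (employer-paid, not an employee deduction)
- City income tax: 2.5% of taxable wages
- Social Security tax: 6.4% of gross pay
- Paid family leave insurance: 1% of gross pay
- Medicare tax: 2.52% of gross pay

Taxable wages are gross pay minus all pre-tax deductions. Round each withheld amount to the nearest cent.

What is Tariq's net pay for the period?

401(k) contribution: $3,777.54 × 0.055 = $207.76
Taxable wages = $3,777.54 − $207.76 = $3,569.78
City income tax: $3,569.78 × 0.025 = $89.24
Federal withholding: $3,569.78 × 0.194 = $692.54
Social Security tax: $3,777.54 × 0.064 = $241.76
Paid family leave insurance: $3,777.54 × 0.01 = $37.78
Medicare tax: $3,777.54 × 0.0252 = $95.19
Parking fee: $320.97
(Employer's $127.58 toward parking fee is not withheld from the employee.)
Total deductions = $207.76 + $89.24 + $692.54 + $241.76 + $37.78 + $95.19 + $320.97 = $1,685.24
Net pay = $3,777.54 − $1,685.24 = $2,092.30

$2,092.30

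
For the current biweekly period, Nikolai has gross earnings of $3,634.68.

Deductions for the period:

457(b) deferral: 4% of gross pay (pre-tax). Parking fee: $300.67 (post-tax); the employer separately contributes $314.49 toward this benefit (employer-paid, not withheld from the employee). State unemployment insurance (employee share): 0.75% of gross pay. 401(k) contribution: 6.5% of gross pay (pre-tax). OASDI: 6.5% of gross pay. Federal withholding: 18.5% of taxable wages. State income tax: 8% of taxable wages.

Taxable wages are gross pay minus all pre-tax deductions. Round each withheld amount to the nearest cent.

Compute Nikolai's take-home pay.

401(k) contribution: $3,634.68 × 0.065 = $236.25
457(b) deferral: $3,634.68 × 0.04 = $145.39
Pre-tax total = $236.25 + $145.39 = $381.64
Taxable wages = $3,634.68 − $381.64 = $3,253.04
Federal withholding: $3,253.04 × 0.185 = $601.81
State income tax: $3,253.04 × 0.08 = $260.24
OASDI: $3,634.68 × 0.065 = $236.25
State unemployment insurance (employee share): $3,634.68 × 0.0075 = $27.26
Parking fee: $300.67
(Employer's $314.49 toward parking fee is not withheld from the employee.)
Total deductions = $236.25 + $145.39 + $601.81 + $260.24 + $236.25 + $27.26 + $300.67 = $1,807.87
Net pay = $3,634.68 − $1,807.87 = $1,826.81

$1,826.81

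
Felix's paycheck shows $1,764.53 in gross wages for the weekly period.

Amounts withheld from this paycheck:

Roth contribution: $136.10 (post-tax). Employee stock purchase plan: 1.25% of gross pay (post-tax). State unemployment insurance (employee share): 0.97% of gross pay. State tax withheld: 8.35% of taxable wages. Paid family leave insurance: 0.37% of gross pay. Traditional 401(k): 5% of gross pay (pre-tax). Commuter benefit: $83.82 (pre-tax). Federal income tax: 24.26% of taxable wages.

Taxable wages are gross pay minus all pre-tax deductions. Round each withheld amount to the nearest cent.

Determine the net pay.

$891.36

Commuter benefit: $83.82
Traditional 401(k): $1,764.53 × 0.05 = $88.23
Pre-tax total = $83.82 + $88.23 = $172.05
Taxable wages = $1,764.53 − $172.05 = $1,592.48
State tax withheld: $1,592.48 × 0.0835 = $132.97
Federal income tax: $1,592.48 × 0.2426 = $386.34
Paid family leave insurance: $1,764.53 × 0.0037 = $6.53
State unemployment insurance (employee share): $1,764.53 × 0.0097 = $17.12
Roth contribution: $136.10
Employee stock purchase plan: $1,764.53 × 0.0125 = $22.06
Total deductions = $83.82 + $88.23 + $132.97 + $386.34 + $6.53 + $17.12 + $136.10 + $22.06 = $873.17
Net pay = $1,764.53 − $873.17 = $891.36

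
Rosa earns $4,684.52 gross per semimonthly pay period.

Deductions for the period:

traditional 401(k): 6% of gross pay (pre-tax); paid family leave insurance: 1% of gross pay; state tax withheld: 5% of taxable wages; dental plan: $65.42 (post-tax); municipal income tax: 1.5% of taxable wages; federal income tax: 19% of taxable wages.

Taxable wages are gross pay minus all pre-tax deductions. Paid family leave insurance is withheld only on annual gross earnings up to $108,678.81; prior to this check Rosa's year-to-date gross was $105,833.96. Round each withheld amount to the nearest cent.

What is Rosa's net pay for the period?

Traditional 401(k): $4,684.52 × 0.06 = $281.07
Taxable wages = $4,684.52 − $281.07 = $4,403.45
Municipal income tax: $4,403.45 × 0.015 = $66.05
State tax withheld: $4,403.45 × 0.05 = $220.17
Federal income tax: $4,403.45 × 0.19 = $836.66
Paid family leave insurance: only $108,678.81 − $105,833.96 = $2,844.85 of this check is subject → $2,844.85 × 0.01 = $28.45
Dental plan: $65.42
Total deductions = $281.07 + $66.05 + $220.17 + $836.66 + $28.45 + $65.42 = $1,497.82
Net pay = $4,684.52 − $1,497.82 = $3,186.70

$3,186.70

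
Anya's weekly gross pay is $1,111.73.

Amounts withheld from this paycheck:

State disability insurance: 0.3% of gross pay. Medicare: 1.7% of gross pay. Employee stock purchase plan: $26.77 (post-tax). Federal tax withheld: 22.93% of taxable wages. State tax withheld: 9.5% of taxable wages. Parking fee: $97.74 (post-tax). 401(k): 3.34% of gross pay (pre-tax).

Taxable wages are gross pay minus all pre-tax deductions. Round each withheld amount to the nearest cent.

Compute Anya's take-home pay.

$579.35

401(k): $1,111.73 × 0.0334 = $37.13
Taxable wages = $1,111.73 − $37.13 = $1,074.60
State tax withheld: $1,074.60 × 0.095 = $102.09
Federal tax withheld: $1,074.60 × 0.2293 = $246.41
State disability insurance: $1,111.73 × 0.003 = $3.34
Medicare: $1,111.73 × 0.017 = $18.90
Parking fee: $97.74
Employee stock purchase plan: $26.77
Total deductions = $37.13 + $102.09 + $246.41 + $3.34 + $18.90 + $97.74 + $26.77 = $532.38
Net pay = $1,111.73 − $532.38 = $579.35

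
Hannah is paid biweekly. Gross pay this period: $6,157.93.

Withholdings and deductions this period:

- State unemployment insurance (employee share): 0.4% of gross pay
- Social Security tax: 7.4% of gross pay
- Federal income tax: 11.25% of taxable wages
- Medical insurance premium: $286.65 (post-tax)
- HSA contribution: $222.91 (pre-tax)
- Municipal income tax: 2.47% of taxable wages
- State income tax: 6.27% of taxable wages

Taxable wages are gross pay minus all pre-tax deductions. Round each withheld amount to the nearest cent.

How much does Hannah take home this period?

$3,981.64

HSA contribution: $222.91
Taxable wages = $6,157.93 − $222.91 = $5,935.02
Federal income tax: $5,935.02 × 0.1125 = $667.69
Municipal income tax: $5,935.02 × 0.0247 = $146.59
State income tax: $5,935.02 × 0.0627 = $372.13
State unemployment insurance (employee share): $6,157.93 × 0.004 = $24.63
Social Security tax: $6,157.93 × 0.074 = $455.69
Medical insurance premium: $286.65
Total deductions = $222.91 + $667.69 + $146.59 + $372.13 + $24.63 + $455.69 + $286.65 = $2,176.29
Net pay = $6,157.93 − $2,176.29 = $3,981.64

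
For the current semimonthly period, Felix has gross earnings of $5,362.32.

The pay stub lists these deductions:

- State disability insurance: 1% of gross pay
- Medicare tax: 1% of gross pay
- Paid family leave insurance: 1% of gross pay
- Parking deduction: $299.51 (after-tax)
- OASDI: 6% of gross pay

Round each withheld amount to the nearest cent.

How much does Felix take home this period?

OASDI: $5,362.32 × 0.06 = $321.74
Paid family leave insurance: $5,362.32 × 0.01 = $53.62
Medicare tax: $5,362.32 × 0.01 = $53.62
State disability insurance: $5,362.32 × 0.01 = $53.62
Parking deduction: $299.51
Total deductions = $321.74 + $53.62 + $53.62 + $53.62 + $299.51 = $782.11
Net pay = $5,362.32 − $782.11 = $4,580.21

$4,580.21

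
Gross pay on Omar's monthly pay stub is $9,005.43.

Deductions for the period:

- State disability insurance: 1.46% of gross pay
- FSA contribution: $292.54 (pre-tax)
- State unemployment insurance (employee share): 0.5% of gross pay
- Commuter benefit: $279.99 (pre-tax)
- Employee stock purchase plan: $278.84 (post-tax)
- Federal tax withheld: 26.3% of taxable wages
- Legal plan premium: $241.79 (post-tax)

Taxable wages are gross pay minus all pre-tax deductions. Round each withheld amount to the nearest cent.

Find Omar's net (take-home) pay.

FSA contribution: $292.54
Commuter benefit: $279.99
Pre-tax total = $292.54 + $279.99 = $572.53
Taxable wages = $9,005.43 − $572.53 = $8,432.90
Federal tax withheld: $8,432.90 × 0.263 = $2,217.85
State unemployment insurance (employee share): $9,005.43 × 0.005 = $45.03
State disability insurance: $9,005.43 × 0.0146 = $131.48
Employee stock purchase plan: $278.84
Legal plan premium: $241.79
Total deductions = $292.54 + $279.99 + $2,217.85 + $45.03 + $131.48 + $278.84 + $241.79 = $3,487.52
Net pay = $9,005.43 − $3,487.52 = $5,517.91

$5,517.91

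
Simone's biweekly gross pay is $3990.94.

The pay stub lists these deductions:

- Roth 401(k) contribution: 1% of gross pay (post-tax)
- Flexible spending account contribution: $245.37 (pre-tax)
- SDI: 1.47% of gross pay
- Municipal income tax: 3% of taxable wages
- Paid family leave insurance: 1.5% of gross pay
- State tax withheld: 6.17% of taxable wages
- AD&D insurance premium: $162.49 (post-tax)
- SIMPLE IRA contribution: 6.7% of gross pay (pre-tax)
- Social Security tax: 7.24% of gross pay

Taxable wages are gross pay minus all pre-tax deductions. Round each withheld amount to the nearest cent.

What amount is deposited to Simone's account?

SIMPLE IRA contribution: $3990.94 × 0.067 = $267.39
Flexible spending account contribution: $245.37
Pre-tax total = $267.39 + $245.37 = $512.76
Taxable wages = $3990.94 − $512.76 = $3478.18
State tax withheld: $3478.18 × 0.0617 = $214.60
Municipal income tax: $3478.18 × 0.03 = $104.35
SDI: $3990.94 × 0.0147 = $58.67
Paid family leave insurance: $3990.94 × 0.015 = $59.86
Social Security tax: $3990.94 × 0.0724 = $288.94
Roth 401(k) contribution: $3990.94 × 0.01 = $39.91
AD&D insurance premium: $162.49
Total deductions = $267.39 + $245.37 + $214.60 + $104.35 + $58.67 + $59.86 + $288.94 + $39.91 + $162.49 = $1441.58
Net pay = $3990.94 − $1441.58 = $2549.36

$2549.36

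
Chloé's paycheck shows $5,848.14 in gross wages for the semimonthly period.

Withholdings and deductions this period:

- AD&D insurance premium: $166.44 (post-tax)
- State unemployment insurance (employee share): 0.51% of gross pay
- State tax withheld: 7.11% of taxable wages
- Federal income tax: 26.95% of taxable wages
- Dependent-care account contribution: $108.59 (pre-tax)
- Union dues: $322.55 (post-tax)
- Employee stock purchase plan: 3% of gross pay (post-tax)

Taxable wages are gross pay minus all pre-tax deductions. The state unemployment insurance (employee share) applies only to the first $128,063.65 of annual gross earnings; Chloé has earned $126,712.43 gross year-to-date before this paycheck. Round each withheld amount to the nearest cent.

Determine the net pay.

Dependent-care account contribution: $108.59
Taxable wages = $5,848.14 − $108.59 = $5,739.55
State tax withheld: $5,739.55 × 0.0711 = $408.08
Federal income tax: $5,739.55 × 0.2695 = $1,546.81
State unemployment insurance (employee share): only $128,063.65 − $126,712.43 = $1,351.22 of this check is subject → $1,351.22 × 0.0051 = $6.89
Employee stock purchase plan: $5,848.14 × 0.03 = $175.44
Union dues: $322.55
AD&D insurance premium: $166.44
Total deductions = $108.59 + $408.08 + $1,546.81 + $6.89 + $175.44 + $322.55 + $166.44 = $2,734.80
Net pay = $5,848.14 − $2,734.80 = $3,113.34

$3,113.34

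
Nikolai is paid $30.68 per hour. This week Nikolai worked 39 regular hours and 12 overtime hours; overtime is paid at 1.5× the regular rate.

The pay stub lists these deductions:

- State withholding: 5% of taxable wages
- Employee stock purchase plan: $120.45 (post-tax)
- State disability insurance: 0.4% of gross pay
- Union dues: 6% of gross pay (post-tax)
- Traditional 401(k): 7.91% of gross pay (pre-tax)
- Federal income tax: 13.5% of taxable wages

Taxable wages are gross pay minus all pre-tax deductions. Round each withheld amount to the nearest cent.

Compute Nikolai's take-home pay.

Regular pay: 39 × $30.68 = $1,196.52
Overtime pay: 12 × $30.68 × 1.5 = $552.24
Gross pay = $1,196.52 + $552.24 = $1,748.76
Traditional 401(k): $1,748.76 × 0.0791 = $138.33
Taxable wages = $1,748.76 − $138.33 = $1,610.43
Federal income tax: $1,610.43 × 0.135 = $217.41
State withholding: $1,610.43 × 0.05 = $80.52
State disability insurance: $1,748.76 × 0.004 = $7.00
Union dues: $1,748.76 × 0.06 = $104.93
Employee stock purchase plan: $120.45
Total deductions = $138.33 + $217.41 + $80.52 + $7.00 + $104.93 + $120.45 = $668.64
Net pay = $1,748.76 − $668.64 = $1,080.12

$1,080.12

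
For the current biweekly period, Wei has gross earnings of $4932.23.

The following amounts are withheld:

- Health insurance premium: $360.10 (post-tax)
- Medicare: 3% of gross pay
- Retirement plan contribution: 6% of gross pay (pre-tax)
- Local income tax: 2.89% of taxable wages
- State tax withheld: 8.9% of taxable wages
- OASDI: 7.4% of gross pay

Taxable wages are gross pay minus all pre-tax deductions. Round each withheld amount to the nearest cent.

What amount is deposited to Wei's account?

Retirement plan contribution: $4932.23 × 0.06 = $295.93
Taxable wages = $4932.23 − $295.93 = $4636.30
State tax withheld: $4636.30 × 0.089 = $412.63
Local income tax: $4636.30 × 0.0289 = $133.99
OASDI: $4932.23 × 0.074 = $364.99
Medicare: $4932.23 × 0.03 = $147.97
Health insurance premium: $360.10
Total deductions = $295.93 + $412.63 + $133.99 + $364.99 + $147.97 + $360.10 = $1715.61
Net pay = $4932.23 − $1715.61 = $3216.62

$3216.62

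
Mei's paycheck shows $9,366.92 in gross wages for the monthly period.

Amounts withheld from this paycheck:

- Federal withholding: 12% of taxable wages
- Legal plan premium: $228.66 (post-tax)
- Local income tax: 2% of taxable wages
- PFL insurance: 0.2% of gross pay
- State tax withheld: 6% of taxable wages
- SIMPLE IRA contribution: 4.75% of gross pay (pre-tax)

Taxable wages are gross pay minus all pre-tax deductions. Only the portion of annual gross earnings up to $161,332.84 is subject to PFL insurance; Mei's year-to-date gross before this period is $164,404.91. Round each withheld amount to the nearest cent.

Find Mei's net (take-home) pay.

$6,908.93

SIMPLE IRA contribution: $9,366.92 × 0.0475 = $444.93
Taxable wages = $9,366.92 − $444.93 = $8,921.99
Federal withholding: $8,921.99 × 0.12 = $1,070.64
Local income tax: $8,921.99 × 0.02 = $178.44
State tax withheld: $8,921.99 × 0.06 = $535.32
PFL insurance: annual cap $161,332.84 already reached (YTD $164,404.91), so $0.00
Legal plan premium: $228.66
Total deductions = $444.93 + $1,070.64 + $178.44 + $535.32 + $0.00 + $228.66 = $2,457.99
Net pay = $9,366.92 − $2,457.99 = $6,908.93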